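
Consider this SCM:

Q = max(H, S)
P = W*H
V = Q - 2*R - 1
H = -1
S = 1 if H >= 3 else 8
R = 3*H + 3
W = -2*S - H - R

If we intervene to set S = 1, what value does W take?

do(S=1) replaces the equation S = 1 if H >= 3 else 8 with the constant S = 1.
R = 3*H + 3  [with H=-1]  = 0
W = -2*S - H - R  [with S=1, H=-1, R=0]  = -1

-1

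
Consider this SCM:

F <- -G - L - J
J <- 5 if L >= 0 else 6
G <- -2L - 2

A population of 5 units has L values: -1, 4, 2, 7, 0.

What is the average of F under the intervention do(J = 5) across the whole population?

-0.6

The intervention sets J=5 in all 5 units regardless of L. Recomputing F per unit gives -4, 1, -1, 4, -3; average -0.6.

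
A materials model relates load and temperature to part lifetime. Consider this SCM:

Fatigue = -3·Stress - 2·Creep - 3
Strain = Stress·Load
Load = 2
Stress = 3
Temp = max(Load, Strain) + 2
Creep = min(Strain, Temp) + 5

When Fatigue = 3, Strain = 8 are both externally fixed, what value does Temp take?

10

Under do(Fatigue = 3, Strain = 8), each intervened variable's structural equation is replaced by its fixed value.
Temp = max(Load, Strain) + 2  [with Load=2, Strain=8]  = 10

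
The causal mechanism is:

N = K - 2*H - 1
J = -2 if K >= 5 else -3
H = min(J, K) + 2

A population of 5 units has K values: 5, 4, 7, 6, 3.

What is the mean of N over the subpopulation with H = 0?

5

Conditioning on H=0 selects the 3 unit(s) with K ∈ {5, 7, 6}. Their N values: 4, 6, 5. Mean = 5.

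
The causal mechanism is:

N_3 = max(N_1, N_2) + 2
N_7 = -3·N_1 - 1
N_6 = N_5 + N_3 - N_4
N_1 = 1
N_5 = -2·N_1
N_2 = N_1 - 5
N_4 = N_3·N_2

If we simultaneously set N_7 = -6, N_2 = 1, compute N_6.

-2

Under do(N_7 = -6, N_2 = 1), each intervened variable's structural equation is replaced by its fixed value.
N_3 = max(N_1, N_2) + 2  [with N_1=1, N_2=1]  = 3
N_4 = N_3·N_2  [with N_3=3, N_2=1]  = 3
N_5 = -2·N_1  [with N_1=1]  = -2
N_6 = N_5 + N_3 - N_4  [with N_5=-2, N_3=3, N_4=3]  = -2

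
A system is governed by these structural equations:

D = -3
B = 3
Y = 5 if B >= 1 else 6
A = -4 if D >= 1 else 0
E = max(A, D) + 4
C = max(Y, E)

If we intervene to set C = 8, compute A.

do(C=8) replaces the equation C = max(Y, E) with the constant C = 8.
No directed path runs from C to A, so A keeps its natural value.
A = -4 if D >= 1 else 0  [with D=-3]  = 0

0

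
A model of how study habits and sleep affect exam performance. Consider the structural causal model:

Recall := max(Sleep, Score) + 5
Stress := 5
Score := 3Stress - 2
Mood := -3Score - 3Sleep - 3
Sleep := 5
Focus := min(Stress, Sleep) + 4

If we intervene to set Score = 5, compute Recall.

10

Under do(Score=5), the mechanism Score := 3Stress - 2 is discarded; Score is fixed at 5.
Recall = max(Sleep, Score) + 5  [with Sleep=5, Score=5]  = 10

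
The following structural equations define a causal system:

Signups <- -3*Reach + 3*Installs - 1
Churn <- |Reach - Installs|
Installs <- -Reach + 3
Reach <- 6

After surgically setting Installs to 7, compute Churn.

Under do(Installs=7), the mechanism Installs <- -Reach + 3 is discarded; Installs is fixed at 7.
Churn = |Reach - Installs|  [with Reach=6, Installs=7]  = 1

1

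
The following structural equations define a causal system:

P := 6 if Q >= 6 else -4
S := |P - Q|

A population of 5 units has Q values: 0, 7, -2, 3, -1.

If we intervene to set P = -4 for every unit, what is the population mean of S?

5.4

Under do(P=-4), P's equation is replaced by P=-4 for every unit. Per-unit S: 4, 11, 2, 7, 3. Mean = 5.4.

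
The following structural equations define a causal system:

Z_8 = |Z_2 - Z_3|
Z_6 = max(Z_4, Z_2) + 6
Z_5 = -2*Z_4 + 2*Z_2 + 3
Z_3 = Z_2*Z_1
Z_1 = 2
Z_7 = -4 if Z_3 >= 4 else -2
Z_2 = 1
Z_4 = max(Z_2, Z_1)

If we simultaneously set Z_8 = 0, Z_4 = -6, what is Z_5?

Setting Z_8 = 0, Z_4 = -6 by intervention discards those variables' equations.
Z_5 = -2*Z_4 + 2*Z_2 + 3  [with Z_4=-6, Z_2=1]  = 17

17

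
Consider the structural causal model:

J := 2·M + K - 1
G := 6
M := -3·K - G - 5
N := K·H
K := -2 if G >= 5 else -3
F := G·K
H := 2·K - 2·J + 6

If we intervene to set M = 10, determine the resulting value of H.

-32

Under do(M=10), the mechanism M := -3·K - G - 5 is discarded; M is fixed at 10.
K = -2 if G >= 5 else -3  [with G=6]  = -2
J = 2·M + K - 1  [with M=10, K=-2]  = 17
H = 2·K - 2·J + 6  [with K=-2, J=17]  = -32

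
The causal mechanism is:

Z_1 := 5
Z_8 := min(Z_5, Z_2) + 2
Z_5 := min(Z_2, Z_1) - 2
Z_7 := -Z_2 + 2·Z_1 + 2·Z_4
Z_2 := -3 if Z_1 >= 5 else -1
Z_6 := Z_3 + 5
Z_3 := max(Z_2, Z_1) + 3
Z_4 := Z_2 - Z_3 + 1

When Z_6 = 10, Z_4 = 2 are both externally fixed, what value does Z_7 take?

17

Under do(Z_6 = 10, Z_4 = 2), each intervened variable's structural equation is replaced by its fixed value.
Z_2 = -3 if Z_1 >= 5 else -1  [with Z_1=5]  = -3
Z_7 = -Z_2 + 2·Z_1 + 2·Z_4  [with Z_2=-3, Z_1=5, Z_4=2]  = 17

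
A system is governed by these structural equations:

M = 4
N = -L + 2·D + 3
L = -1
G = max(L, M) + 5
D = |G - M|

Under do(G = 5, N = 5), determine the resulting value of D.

1

The joint intervention fixes G = 5, N = 5, removing each variable's own equation.
D = |G - M|  [with G=5, M=4]  = 1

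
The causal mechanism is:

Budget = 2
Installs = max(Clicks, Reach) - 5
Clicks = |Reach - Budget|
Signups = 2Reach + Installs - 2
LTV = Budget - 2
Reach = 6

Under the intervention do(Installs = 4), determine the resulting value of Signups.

14

Intervening sets Installs = 4 and removes its equation (Installs = max(Clicks, Reach) - 5).
Signups = 2Reach + Installs - 2  [with Reach=6, Installs=4]  = 14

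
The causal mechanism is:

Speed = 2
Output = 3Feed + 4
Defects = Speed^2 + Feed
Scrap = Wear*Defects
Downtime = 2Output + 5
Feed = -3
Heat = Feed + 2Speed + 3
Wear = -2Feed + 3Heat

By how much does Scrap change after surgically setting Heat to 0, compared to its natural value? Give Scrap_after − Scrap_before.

-12

The intervention breaks the incoming arrows to Heat: Heat = Feed + 2Speed + 3 no longer applies, and Heat = 0.
Wear = -2Feed + 3Heat  [with Feed=-3, Heat=0]  = 6
Defects = Speed^2 + Feed  [with Speed=2, Feed=-3]  = 1
Scrap = Wear*Defects  [with Wear=6, Defects=1]  = 6
Without intervention: Heat = Feed + 2Speed + 3  [with Feed=-3, Speed=2]  = 4; Wear = -2Feed + 3Heat  [with Feed=-3, Heat=4]  = 18; Defects = Speed^2 + Feed  [with Speed=2, Feed=-3]  = 1; Scrap = Wear*Defects  [with Wear=18, Defects=1]  = 18.
Change = 6 − 18 = -12.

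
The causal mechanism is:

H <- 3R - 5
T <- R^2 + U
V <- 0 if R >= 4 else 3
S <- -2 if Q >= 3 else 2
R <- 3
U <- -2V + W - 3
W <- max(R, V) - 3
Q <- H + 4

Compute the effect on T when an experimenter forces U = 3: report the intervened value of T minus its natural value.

12

Under do(U=3), the mechanism U <- -2V + W - 3 is discarded; U is fixed at 3.
T = R^2 + U  [with R=3, U=3]  = 12
Without intervention: V = 0 if R >= 4 else 3  [with R=3]  = 3; W = max(R, V) - 3  [with R=3, V=3]  = 0; U = -2V + W - 3  [with V=3, W=0]  = -9; T = R^2 + U  [with R=3, U=-9]  = 0.
Change = 12 − 0 = 12.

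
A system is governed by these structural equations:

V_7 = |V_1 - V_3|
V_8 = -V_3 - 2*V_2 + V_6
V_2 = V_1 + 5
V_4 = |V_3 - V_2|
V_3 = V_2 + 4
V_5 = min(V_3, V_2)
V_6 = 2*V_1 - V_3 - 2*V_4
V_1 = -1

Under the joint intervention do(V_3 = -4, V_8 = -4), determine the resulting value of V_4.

The joint intervention fixes V_3 = -4, V_8 = -4, removing each variable's own equation.
V_2 = V_1 + 5  [with V_1=-1]  = 4
V_4 = |V_3 - V_2|  [with V_3=-4, V_2=4]  = 8

8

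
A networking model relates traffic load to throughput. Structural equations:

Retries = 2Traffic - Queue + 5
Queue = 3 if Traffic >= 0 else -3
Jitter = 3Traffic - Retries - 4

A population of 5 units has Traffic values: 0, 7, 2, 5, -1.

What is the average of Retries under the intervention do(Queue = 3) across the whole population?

7.2

do(Queue=3) breaks Queue's dependence on Traffic. With Queue=3 fixed, Retries across the units is 2, 16, 6, 12, 0, mean 7.2.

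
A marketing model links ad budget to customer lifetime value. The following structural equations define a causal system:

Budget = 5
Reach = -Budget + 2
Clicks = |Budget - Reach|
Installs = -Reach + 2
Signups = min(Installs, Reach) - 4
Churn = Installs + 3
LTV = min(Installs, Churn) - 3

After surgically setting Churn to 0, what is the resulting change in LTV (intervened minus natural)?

-5

Intervening sets Churn = 0 and removes its equation (Churn = Installs + 3).
Reach = -Budget + 2  [with Budget=5]  = -3
Installs = -Reach + 2  [with Reach=-3]  = 5
LTV = min(Installs, Churn) - 3  [with Installs=5, Churn=0]  = -3
Without intervention: Reach = -Budget + 2  [with Budget=5]  = -3; Installs = -Reach + 2  [with Reach=-3]  = 5; Churn = Installs + 3  [with Installs=5]  = 8; LTV = min(Installs, Churn) - 3  [with Installs=5, Churn=8]  = 2.
Change = -3 − 2 = -5.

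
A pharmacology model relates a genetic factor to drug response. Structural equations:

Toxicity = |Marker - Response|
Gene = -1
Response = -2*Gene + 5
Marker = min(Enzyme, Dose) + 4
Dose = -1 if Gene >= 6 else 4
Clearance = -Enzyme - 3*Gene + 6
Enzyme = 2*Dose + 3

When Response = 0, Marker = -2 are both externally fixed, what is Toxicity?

2

Setting Response = 0, Marker = -2 by intervention discards those variables' equations.
Toxicity = |Marker - Response|  [with Marker=-2, Response=0]  = 2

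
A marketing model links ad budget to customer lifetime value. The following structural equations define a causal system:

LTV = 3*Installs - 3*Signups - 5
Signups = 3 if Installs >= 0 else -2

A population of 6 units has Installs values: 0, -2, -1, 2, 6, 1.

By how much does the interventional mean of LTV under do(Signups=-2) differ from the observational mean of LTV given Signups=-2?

7.5

do(Signups=-2) breaks Signups's dependence on Installs. With Signups=-2 fixed, LTV across the units is 1, -5, -2, 7, 19, 4, mean 4.
Conditioning on Signups=-2 selects the 2 unit(s) with Installs ∈ {-2, -1}. Their LTV values: -5, -2. Mean = -3.5.
Difference = 4 − (-3.5) = 7.5.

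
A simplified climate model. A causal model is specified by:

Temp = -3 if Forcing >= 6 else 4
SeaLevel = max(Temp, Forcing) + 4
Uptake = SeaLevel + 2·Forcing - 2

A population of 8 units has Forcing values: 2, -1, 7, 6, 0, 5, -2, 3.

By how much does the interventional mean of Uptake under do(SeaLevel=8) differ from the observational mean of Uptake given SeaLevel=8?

4.2

Every unit gets SeaLevel=8 under the intervention. Uptake values become 10, 4, 20, 18, 6, 16, 2, 12; E[Uptake|do(SeaLevel=8)] = 11.
Conditioning on SeaLevel=8 selects the 5 unit(s) with Forcing ∈ {2, -1, 0, -2, 3}. Their Uptake values: 10, 4, 6, 2, 12. Mean = 6.8.
Difference = 11 − 6.8 = 4.2.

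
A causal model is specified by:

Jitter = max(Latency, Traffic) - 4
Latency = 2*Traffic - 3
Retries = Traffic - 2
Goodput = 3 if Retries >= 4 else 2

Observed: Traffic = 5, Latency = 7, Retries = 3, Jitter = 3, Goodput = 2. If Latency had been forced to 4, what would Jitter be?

Under do(Latency=4), the mechanism Latency = 2*Traffic - 3 is discarded; Latency is fixed at 4.
Jitter = max(Latency, Traffic) - 4  [with Latency=4, Traffic=5]  = 1

1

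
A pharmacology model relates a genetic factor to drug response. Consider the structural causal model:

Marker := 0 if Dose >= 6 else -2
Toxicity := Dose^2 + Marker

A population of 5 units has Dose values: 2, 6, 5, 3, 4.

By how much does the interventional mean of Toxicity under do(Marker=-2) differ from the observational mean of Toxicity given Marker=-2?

4.5

The intervention sets Marker=-2 in all 5 units regardless of Dose. Recomputing Toxicity per unit gives 2, 34, 23, 7, 14; average 16.
Observing Marker=-2 restricts to units where Marker's equation naturally yields -2: Dose ∈ {2, 5, 3, 4}. In that subpopulation Toxicity = 2, 23, 7, 14, mean 11.5.
Difference = 16 − 11.5 = 4.5.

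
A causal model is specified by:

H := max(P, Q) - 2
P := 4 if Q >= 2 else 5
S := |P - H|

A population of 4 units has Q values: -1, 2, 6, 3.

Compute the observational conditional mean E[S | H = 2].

Conditioning on H=2 selects the 2 unit(s) with Q ∈ {2, 3}. Their S values: 2, 2. Mean = 2.

2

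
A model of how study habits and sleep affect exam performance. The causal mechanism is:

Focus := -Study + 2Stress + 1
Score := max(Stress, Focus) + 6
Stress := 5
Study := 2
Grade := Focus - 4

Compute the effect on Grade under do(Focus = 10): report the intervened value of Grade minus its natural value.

1

do(Focus=10) replaces the equation Focus := -Study + 2Stress + 1 with the constant Focus = 10.
Grade = Focus - 4  [with Focus=10]  = 6
Without intervention: Focus = -Study + 2Stress + 1  [with Study=2, Stress=5]  = 9; Grade = Focus - 4  [with Focus=9]  = 5.
Change = 6 − 5 = 1.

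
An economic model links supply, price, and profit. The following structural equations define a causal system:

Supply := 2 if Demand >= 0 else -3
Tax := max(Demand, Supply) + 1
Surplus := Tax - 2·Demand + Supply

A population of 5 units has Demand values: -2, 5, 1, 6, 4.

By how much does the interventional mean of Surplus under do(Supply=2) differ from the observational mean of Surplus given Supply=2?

1.95

Every unit gets Supply=2 under the intervention. Surplus values become 9, -2, 3, -3, -1; E[Surplus|do(Supply=2)] = 1.2.
Observing Supply=2 restricts to units where Supply's equation naturally yields 2: Demand ∈ {5, 1, 6, 4}. In that subpopulation Surplus = -2, 3, -3, -1, mean -0.75.
Difference = 1.2 − (-0.75) = 1.95.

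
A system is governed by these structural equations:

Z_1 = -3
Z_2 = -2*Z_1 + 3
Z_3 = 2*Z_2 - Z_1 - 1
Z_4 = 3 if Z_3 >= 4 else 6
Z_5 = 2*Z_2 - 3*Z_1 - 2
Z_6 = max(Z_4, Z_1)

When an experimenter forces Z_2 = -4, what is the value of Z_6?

Under do(Z_2=-4), the mechanism Z_2 = -2*Z_1 + 3 is discarded; Z_2 is fixed at -4.
Z_3 = 2*Z_2 - Z_1 - 1  [with Z_2=-4, Z_1=-3]  = -6
Z_4 = 3 if Z_3 >= 4 else 6  [with Z_3=-6]  = 6
Z_6 = max(Z_4, Z_1)  [with Z_4=6, Z_1=-3]  = 6

6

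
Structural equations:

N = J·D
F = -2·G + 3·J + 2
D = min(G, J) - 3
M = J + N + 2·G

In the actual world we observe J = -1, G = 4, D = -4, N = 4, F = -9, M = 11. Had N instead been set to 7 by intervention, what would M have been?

Under do(N=7), the mechanism N = J·D is discarded; N is fixed at 7.
M = J + N + 2·G  [with J=-1, N=7, G=4]  = 14

14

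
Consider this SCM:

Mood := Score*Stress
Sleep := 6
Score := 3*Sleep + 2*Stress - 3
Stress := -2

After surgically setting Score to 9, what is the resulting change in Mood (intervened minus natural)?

The intervention breaks the incoming arrows to Score: Score := 3*Sleep + 2*Stress - 3 no longer applies, and Score = 9.
Mood = Score*Stress  [with Score=9, Stress=-2]  = -18
Without intervention: Score = 3*Sleep + 2*Stress - 3  [with Sleep=6, Stress=-2]  = 11; Mood = Score*Stress  [with Score=11, Stress=-2]  = -22.
Change = -18 − (-22) = 4.

4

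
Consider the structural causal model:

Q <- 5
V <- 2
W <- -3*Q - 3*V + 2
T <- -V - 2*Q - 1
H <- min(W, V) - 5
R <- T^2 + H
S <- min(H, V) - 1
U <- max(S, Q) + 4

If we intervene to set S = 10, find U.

do(S=10) replaces the equation S <- min(H, V) - 1 with the constant S = 10.
U = max(S, Q) + 4  [with S=10, Q=5]  = 14

14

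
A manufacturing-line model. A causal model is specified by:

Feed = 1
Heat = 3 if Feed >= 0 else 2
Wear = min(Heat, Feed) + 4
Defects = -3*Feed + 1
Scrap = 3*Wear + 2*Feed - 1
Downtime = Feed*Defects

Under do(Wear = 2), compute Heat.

3

Under do(Wear=2), the mechanism Wear = min(Heat, Feed) + 4 is discarded; Wear is fixed at 2.
Since Heat is not a descendant of the intervened variable, it is unaffected.
Heat = 3 if Feed >= 0 else 2  [with Feed=1]  = 3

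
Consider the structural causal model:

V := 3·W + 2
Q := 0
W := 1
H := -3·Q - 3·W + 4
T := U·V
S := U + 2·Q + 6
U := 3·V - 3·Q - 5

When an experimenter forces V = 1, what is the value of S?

The intervention breaks the incoming arrows to V: V := 3·W + 2 no longer applies, and V = 1.
U = 3·V - 3·Q - 5  [with V=1, Q=0]  = -2
S = U + 2·Q + 6  [with U=-2, Q=0]  = 4

4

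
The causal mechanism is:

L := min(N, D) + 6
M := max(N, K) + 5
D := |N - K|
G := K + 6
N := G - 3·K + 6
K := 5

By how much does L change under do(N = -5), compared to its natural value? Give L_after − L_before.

The intervention breaks the incoming arrows to N: N := G - 3·K + 6 no longer applies, and N = -5.
D = |N - K|  [with N=-5, K=5]  = 10
L = min(N, D) + 6  [with N=-5, D=10]  = 1
Without intervention: G = K + 6  [with K=5]  = 11; N = G - 3·K + 6  [with G=11, K=5]  = 2; D = |N - K|  [with N=2, K=5]  = 3; L = min(N, D) + 6  [with N=2, D=3]  = 8.
Change = 1 − 8 = -7.

-7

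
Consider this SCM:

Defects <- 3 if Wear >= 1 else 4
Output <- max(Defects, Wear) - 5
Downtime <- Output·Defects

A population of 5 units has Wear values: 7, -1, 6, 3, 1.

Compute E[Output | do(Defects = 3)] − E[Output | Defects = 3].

-0.35

Every unit gets Defects=3 under the intervention. Output values become 2, -2, 1, -2, -2; E[Output|do(Defects=3)] = -0.6.
E[Output|Defects=3] averages over only the 4 units with Defects=3 (Wear = 7, 6, 3, 1): Output = 2, 1, -2, -2, mean -0.25.
Difference = -0.6 − (-0.25) = -0.35.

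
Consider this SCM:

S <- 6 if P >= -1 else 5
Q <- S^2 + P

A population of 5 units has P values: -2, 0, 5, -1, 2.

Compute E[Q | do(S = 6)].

36.8

The intervention sets S=6 in all 5 units regardless of P. Recomputing Q per unit gives 34, 36, 41, 35, 38; average 36.8.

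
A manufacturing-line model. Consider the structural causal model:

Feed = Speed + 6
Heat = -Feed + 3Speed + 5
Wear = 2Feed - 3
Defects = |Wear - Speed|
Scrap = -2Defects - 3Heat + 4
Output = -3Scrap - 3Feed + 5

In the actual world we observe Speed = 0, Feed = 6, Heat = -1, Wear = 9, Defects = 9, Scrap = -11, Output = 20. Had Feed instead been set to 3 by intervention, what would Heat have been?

2

The intervention breaks the incoming arrows to Feed: Feed = Speed + 6 no longer applies, and Feed = 3.
Heat = -Feed + 3Speed + 5  [with Feed=3, Speed=0]  = 2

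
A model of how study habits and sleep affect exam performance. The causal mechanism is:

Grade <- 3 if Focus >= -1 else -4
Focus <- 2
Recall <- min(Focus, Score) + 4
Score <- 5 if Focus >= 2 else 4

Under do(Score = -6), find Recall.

The intervention breaks the incoming arrows to Score: Score <- 5 if Focus >= 2 else 4 no longer applies, and Score = -6.
Recall = min(Focus, Score) + 4  [with Focus=2, Score=-6]  = -2

-2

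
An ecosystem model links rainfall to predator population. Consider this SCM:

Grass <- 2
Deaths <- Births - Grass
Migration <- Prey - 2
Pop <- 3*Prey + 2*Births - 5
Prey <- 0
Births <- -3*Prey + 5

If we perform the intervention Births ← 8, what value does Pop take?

11

The intervention breaks the incoming arrows to Births: Births <- -3*Prey + 5 no longer applies, and Births = 8.
Pop = 3*Prey + 2*Births - 5  [with Prey=0, Births=8]  = 11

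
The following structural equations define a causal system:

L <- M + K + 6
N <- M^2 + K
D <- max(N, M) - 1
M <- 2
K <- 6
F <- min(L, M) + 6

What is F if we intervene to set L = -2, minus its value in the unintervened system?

-4

The intervention breaks the incoming arrows to L: L <- M + K + 6 no longer applies, and L = -2.
F = min(L, M) + 6  [with L=-2, M=2]  = 4
Without intervention: L = M + K + 6  [with M=2, K=6]  = 14; F = min(L, M) + 6  [with L=14, M=2]  = 8.
Change = 4 − 8 = -4.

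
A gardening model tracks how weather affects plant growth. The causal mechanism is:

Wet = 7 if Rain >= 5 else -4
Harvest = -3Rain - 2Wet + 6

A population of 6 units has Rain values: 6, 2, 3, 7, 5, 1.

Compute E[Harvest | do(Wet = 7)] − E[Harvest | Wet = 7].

do(Wet=7) breaks Wet's dependence on Rain. With Wet=7 fixed, Harvest across the units is -26, -14, -17, -29, -23, -11, mean -20.
Observing Wet=7 restricts to units where Wet's equation naturally yields 7: Rain ∈ {6, 7, 5}. In that subpopulation Harvest = -26, -29, -23, mean -26.
Difference = -20 − (-26) = 6.

6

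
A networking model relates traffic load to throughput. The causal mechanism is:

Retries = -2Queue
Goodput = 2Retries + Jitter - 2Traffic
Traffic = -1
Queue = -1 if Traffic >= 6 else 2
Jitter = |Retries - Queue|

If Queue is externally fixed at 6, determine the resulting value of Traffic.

-1

Under do(Queue=6), the mechanism Queue = -1 if Traffic >= 6 else 2 is discarded; Queue is fixed at 6.
Traffic is not downstream of the intervention, so its value is determined by the original equations.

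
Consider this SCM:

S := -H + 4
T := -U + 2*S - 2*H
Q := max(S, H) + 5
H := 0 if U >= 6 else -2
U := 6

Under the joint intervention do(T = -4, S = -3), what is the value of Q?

5

Under do(T = -4, S = -3), each intervened variable's structural equation is replaced by its fixed value.
H = 0 if U >= 6 else -2  [with U=6]  = 0
Q = max(S, H) + 5  [with S=-3, H=0]  = 5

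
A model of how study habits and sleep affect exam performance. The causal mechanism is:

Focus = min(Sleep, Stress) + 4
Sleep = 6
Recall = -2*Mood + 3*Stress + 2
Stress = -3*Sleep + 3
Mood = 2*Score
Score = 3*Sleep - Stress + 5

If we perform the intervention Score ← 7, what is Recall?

Under do(Score=7), the mechanism Score = 3*Sleep - Stress + 5 is discarded; Score is fixed at 7.
Stress = -3*Sleep + 3  [with Sleep=6]  = -15
Mood = 2*Score  [with Score=7]  = 14
Recall = -2*Mood + 3*Stress + 2  [with Mood=14, Stress=-15]  = -71

-71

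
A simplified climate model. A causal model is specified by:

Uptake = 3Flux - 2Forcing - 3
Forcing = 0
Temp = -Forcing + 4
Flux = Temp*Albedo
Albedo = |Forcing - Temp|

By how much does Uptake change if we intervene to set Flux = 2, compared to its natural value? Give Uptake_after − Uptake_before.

Intervening sets Flux = 2 and removes its equation (Flux = Temp*Albedo).
Uptake = 3Flux - 2Forcing - 3  [with Flux=2, Forcing=0]  = 3
Without intervention: Temp = -Forcing + 4  [with Forcing=0]  = 4; Albedo = |Forcing - Temp|  [with Forcing=0, Temp=4]  = 4; Flux = Temp*Albedo  [with Temp=4, Albedo=4]  = 16; Uptake = 3Flux - 2Forcing - 3  [with Flux=16, Forcing=0]  = 45.
Change = 3 − 45 = -42.

-42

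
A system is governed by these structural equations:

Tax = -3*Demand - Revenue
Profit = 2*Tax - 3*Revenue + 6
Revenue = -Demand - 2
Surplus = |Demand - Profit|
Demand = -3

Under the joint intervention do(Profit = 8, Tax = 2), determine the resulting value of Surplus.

The joint intervention fixes Profit = 8, Tax = 2, removing each variable's own equation.
Surplus = |Demand - Profit|  [with Demand=-3, Profit=8]  = 11

11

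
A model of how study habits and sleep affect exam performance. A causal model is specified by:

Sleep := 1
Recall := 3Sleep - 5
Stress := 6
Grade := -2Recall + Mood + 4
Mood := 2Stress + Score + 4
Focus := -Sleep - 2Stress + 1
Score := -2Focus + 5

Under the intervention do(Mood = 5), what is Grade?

Under do(Mood=5), the mechanism Mood := 2Stress + Score + 4 is discarded; Mood is fixed at 5.
Recall = 3Sleep - 5  [with Sleep=1]  = -2
Grade = -2Recall + Mood + 4  [with Recall=-2, Mood=5]  = 13

13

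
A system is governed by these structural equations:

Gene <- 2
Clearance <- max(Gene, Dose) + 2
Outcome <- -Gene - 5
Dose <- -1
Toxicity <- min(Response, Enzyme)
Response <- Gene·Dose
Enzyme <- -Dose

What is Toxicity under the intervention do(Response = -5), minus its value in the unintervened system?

-3

Intervening sets Response = -5 and removes its equation (Response <- Gene·Dose).
Enzyme = -Dose  [with Dose=-1]  = 1
Toxicity = min(Response, Enzyme)  [with Response=-5, Enzyme=1]  = -5
Without intervention: Enzyme = -Dose  [with Dose=-1]  = 1; Response = Gene·Dose  [with Gene=2, Dose=-1]  = -2; Toxicity = min(Response, Enzyme)  [with Response=-2, Enzyme=1]  = -2.
Change = -5 − (-2) = -3.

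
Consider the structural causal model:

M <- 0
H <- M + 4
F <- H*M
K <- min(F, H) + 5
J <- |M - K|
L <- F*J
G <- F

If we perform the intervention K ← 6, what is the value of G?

0

The intervention breaks the incoming arrows to K: K <- min(F, H) + 5 no longer applies, and K = 6.
No directed path runs from K to G, so G keeps its natural value.
H = M + 4  [with M=0]  = 4
F = H*M  [with H=4, M=0]  = 0
G = F  [with F=0]  = 0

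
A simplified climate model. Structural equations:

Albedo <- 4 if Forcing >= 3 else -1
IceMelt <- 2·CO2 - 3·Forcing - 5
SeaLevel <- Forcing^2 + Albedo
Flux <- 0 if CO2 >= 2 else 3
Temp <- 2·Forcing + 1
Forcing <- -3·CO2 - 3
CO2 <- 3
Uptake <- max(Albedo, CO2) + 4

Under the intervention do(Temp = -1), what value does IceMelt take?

37

The intervention breaks the incoming arrows to Temp: Temp <- 2·Forcing + 1 no longer applies, and Temp = -1.
IceMelt is not downstream of the intervention, so its value is determined by the original equations.
Forcing = -3·CO2 - 3  [with CO2=3]  = -12
IceMelt = 2·CO2 - 3·Forcing - 5  [with CO2=3, Forcing=-12]  = 37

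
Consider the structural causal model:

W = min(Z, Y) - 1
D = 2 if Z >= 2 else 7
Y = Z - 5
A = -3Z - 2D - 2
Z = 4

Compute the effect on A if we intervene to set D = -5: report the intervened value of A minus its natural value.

14

The intervention breaks the incoming arrows to D: D = 2 if Z >= 2 else 7 no longer applies, and D = -5.
A = -3Z - 2D - 2  [with Z=4, D=-5]  = -4
Without intervention: D = 2 if Z >= 2 else 7  [with Z=4]  = 2; A = -3Z - 2D - 2  [with Z=4, D=2]  = -18.
Change = -4 − (-18) = 14.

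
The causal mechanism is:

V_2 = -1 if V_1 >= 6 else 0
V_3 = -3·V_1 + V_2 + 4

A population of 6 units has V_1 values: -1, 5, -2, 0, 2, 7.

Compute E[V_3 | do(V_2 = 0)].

-1.5

The intervention sets V_2=0 in all 6 units regardless of V_1. Recomputing V_3 per unit gives 7, -11, 10, 4, -2, -17; average -1.5.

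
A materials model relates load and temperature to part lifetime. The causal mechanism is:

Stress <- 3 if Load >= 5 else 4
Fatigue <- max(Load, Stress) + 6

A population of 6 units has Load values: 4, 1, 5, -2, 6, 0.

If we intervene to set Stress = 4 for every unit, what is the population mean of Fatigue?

10.5

Under do(Stress=4), Stress's equation is replaced by Stress=4 for every unit. Per-unit Fatigue: 10, 10, 11, 10, 12, 10. Mean = 10.5.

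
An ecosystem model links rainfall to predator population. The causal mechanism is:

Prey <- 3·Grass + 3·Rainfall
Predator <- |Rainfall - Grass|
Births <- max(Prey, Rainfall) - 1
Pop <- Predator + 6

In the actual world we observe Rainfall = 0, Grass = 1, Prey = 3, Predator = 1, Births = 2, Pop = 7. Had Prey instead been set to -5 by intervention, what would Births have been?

do(Prey=-5) replaces the equation Prey <- 3·Grass + 3·Rainfall with the constant Prey = -5.
Births = max(Prey, Rainfall) - 1  [with Prey=-5, Rainfall=0]  = -1

-1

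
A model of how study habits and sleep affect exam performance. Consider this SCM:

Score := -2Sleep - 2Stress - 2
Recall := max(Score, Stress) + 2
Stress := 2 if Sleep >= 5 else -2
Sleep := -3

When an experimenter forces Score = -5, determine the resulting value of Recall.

The intervention breaks the incoming arrows to Score: Score := -2Sleep - 2Stress - 2 no longer applies, and Score = -5.
Stress = 2 if Sleep >= 5 else -2  [with Sleep=-3]  = -2
Recall = max(Score, Stress) + 2  [with Score=-5, Stress=-2]  = 0

0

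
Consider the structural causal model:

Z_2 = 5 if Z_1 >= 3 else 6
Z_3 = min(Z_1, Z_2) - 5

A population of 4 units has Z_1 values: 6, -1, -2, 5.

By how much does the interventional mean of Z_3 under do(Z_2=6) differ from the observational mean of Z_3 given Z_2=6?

do(Z_2=6) breaks Z_2's dependence on Z_1. With Z_2=6 fixed, Z_3 across the units is 1, -6, -7, 0, mean -3.
Observing Z_2=6 restricts to units where Z_2's equation naturally yields 6: Z_1 ∈ {-1, -2}. In that subpopulation Z_3 = -6, -7, mean -6.5.
Difference = -3 − (-6.5) = 3.5.

3.5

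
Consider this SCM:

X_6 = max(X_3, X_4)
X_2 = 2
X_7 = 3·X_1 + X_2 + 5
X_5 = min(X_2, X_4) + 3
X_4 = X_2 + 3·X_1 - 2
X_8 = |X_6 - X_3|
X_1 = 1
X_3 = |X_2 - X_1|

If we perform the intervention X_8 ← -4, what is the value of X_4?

3

The intervention breaks the incoming arrows to X_8: X_8 = |X_6 - X_3| no longer applies, and X_8 = -4.
Since X_4 is not a descendant of the intervened variable, it is unaffected.
X_4 = X_2 + 3·X_1 - 2  [with X_2=2, X_1=1]  = 3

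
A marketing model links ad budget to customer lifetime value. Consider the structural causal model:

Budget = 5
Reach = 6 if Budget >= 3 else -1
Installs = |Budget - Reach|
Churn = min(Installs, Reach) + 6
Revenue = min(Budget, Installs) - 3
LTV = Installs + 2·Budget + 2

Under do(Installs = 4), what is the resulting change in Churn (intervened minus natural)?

The intervention breaks the incoming arrows to Installs: Installs = |Budget - Reach| no longer applies, and Installs = 4.
Reach = 6 if Budget >= 3 else -1  [with Budget=5]  = 6
Churn = min(Installs, Reach) + 6  [with Installs=4, Reach=6]  = 10
Without intervention: Reach = 6 if Budget >= 3 else -1  [with Budget=5]  = 6; Installs = |Budget - Reach|  [with Budget=5, Reach=6]  = 1; Churn = min(Installs, Reach) + 6  [with Installs=1, Reach=6]  = 7.
Change = 10 − 7 = 3.

3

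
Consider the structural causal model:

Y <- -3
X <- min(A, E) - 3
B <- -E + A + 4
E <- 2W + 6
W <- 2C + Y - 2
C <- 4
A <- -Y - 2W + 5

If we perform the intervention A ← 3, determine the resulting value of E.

12

Intervening sets A = 3 and removes its equation (A <- -Y - 2W + 5).
No directed path runs from A to E, so E keeps its natural value.
W = 2C + Y - 2  [with C=4, Y=-3]  = 3
E = 2W + 6  [with W=3]  = 12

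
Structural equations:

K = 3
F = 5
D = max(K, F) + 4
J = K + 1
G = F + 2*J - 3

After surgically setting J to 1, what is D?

Under do(J=1), the mechanism J = K + 1 is discarded; J is fixed at 1.
Since D is not a descendant of the intervened variable, it is unaffected.
D = max(K, F) + 4  [with K=3, F=5]  = 9

9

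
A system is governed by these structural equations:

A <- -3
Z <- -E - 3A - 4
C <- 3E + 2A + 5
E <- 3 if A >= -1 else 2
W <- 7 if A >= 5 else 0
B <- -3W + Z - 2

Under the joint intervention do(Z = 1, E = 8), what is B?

-1

Setting Z = 1, E = 8 by intervention discards those variables' equations.
W = 7 if A >= 5 else 0  [with A=-3]  = 0
B = -3W + Z - 2  [with W=0, Z=1]  = -1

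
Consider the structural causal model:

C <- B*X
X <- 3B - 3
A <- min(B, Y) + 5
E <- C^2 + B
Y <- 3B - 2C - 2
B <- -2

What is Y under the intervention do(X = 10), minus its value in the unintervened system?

76

Under do(X=10), the mechanism X <- 3B - 3 is discarded; X is fixed at 10.
C = B*X  [with B=-2, X=10]  = -20
Y = 3B - 2C - 2  [with B=-2, C=-20]  = 32
Without intervention: X = 3B - 3  [with B=-2]  = -9; C = B*X  [with B=-2, X=-9]  = 18; Y = 3B - 2C - 2  [with B=-2, C=18]  = -44.
Change = 32 − (-44) = 76.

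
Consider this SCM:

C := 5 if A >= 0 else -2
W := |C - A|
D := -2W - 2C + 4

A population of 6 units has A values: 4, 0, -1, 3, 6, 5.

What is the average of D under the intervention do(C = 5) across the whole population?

-11

do(C=5) breaks C's dependence on A. With C=5 fixed, D across the units is -8, -16, -18, -10, -8, -6, mean -11.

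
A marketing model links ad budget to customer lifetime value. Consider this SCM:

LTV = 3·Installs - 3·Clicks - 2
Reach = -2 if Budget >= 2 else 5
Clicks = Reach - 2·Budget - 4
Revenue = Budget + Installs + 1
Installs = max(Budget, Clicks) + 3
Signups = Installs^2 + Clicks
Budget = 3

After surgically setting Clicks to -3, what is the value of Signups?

do(Clicks=-3) replaces the equation Clicks = Reach - 2·Budget - 4 with the constant Clicks = -3.
Installs = max(Budget, Clicks) + 3  [with Budget=3, Clicks=-3]  = 6
Signups = Installs^2 + Clicks  [with Installs=6, Clicks=-3]  = 33

33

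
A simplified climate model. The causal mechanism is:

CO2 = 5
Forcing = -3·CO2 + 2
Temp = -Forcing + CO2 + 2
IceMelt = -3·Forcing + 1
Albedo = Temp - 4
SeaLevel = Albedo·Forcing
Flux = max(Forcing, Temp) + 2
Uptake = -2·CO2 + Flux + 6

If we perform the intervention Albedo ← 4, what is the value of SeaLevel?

-52

The intervention breaks the incoming arrows to Albedo: Albedo = Temp - 4 no longer applies, and Albedo = 4.
Forcing = -3·CO2 + 2  [with CO2=5]  = -13
SeaLevel = Albedo·Forcing  [with Albedo=4, Forcing=-13]  = -52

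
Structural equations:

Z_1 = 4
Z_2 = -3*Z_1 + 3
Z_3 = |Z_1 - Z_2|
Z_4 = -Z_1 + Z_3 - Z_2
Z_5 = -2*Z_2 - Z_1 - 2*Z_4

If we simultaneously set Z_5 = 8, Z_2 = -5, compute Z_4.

Setting Z_5 = 8, Z_2 = -5 by intervention discards those variables' equations.
Z_3 = |Z_1 - Z_2|  [with Z_1=4, Z_2=-5]  = 9
Z_4 = -Z_1 + Z_3 - Z_2  [with Z_1=4, Z_3=9, Z_2=-5]  = 10

10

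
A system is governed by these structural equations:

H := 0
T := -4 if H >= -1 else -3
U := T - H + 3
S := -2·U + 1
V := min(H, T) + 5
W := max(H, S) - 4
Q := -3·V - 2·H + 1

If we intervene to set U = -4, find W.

5

The intervention breaks the incoming arrows to U: U := T - H + 3 no longer applies, and U = -4.
S = -2·U + 1  [with U=-4]  = 9
W = max(H, S) - 4  [with H=0, S=9]  = 5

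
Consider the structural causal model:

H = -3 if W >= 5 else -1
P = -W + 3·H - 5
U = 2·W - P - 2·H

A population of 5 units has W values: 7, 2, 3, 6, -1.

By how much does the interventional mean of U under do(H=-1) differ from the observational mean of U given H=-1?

6.2

Under do(H=-1), H's equation is replaced by H=-1 for every unit. Per-unit U: 31, 16, 19, 28, 7. Mean = 20.2.
E[U|H=-1] averages over only the 3 units with H=-1 (W = 2, 3, -1): U = 16, 19, 7, mean 14.
Difference = 20.2 − 14 = 6.2.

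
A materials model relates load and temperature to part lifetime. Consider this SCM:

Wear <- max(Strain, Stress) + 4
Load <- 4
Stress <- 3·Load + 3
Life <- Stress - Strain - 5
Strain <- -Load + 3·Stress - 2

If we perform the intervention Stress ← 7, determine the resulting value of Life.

-13

do(Stress=7) replaces the equation Stress <- 3·Load + 3 with the constant Stress = 7.
Strain = -Load + 3·Stress - 2  [with Load=4, Stress=7]  = 15
Life = Stress - Strain - 5  [with Stress=7, Strain=15]  = -13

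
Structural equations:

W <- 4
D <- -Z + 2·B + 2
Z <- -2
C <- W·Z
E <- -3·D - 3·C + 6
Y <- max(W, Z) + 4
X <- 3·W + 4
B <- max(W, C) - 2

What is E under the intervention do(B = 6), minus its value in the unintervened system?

-24

The intervention breaks the incoming arrows to B: B <- max(W, C) - 2 no longer applies, and B = 6.
C = W·Z  [with W=4, Z=-2]  = -8
D = -Z + 2·B + 2  [with Z=-2, B=6]  = 16
E = -3·D - 3·C + 6  [with D=16, C=-8]  = -18
Without intervention: C = W·Z  [with W=4, Z=-2]  = -8; B = max(W, C) - 2  [with W=4, C=-8]  = 2; D = -Z + 2·B + 2  [with Z=-2, B=2]  = 8; E = -3·D - 3·C + 6  [with D=8, C=-8]  = 6.
Change = -18 − 6 = -24.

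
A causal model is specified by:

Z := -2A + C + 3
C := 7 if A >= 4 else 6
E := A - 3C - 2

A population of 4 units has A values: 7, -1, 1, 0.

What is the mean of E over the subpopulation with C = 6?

-20

Conditioning on C=6 selects the 3 unit(s) with A ∈ {-1, 1, 0}. Their E values: -21, -19, -20. Mean = -20.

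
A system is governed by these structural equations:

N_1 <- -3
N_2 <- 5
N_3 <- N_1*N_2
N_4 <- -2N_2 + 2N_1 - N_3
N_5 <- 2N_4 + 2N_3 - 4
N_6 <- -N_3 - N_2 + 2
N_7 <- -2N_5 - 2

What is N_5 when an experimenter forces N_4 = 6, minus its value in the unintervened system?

14

Intervening sets N_4 = 6 and removes its equation (N_4 <- -2N_2 + 2N_1 - N_3).
N_3 = N_1*N_2  [with N_1=-3, N_2=5]  = -15
N_5 = 2N_4 + 2N_3 - 4  [with N_4=6, N_3=-15]  = -22
Without intervention: N_3 = N_1*N_2  [with N_1=-3, N_2=5]  = -15; N_4 = -2N_2 + 2N_1 - N_3  [with N_2=5, N_1=-3, N_3=-15]  = -1; N_5 = 2N_4 + 2N_3 - 4  [with N_4=-1, N_3=-15]  = -36.
Change = -22 − (-36) = 14.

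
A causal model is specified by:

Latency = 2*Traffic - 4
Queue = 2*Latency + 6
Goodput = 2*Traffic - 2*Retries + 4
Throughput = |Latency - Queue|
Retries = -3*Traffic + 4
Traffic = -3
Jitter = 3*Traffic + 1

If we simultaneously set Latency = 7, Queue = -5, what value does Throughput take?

12

Under do(Latency = 7, Queue = -5), each intervened variable's structural equation is replaced by its fixed value.
Throughput = |Latency - Queue|  [with Latency=7, Queue=-5]  = 12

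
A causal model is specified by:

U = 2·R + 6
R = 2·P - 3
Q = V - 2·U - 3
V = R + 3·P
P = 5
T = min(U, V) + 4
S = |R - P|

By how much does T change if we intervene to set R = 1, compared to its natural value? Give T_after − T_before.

-12

do(R=1) replaces the equation R = 2·P - 3 with the constant R = 1.
U = 2·R + 6  [with R=1]  = 8
V = R + 3·P  [with R=1, P=5]  = 16
T = min(U, V) + 4  [with U=8, V=16]  = 12
Without intervention: R = 2·P - 3  [with P=5]  = 7; U = 2·R + 6  [with R=7]  = 20; V = R + 3·P  [with R=7, P=5]  = 22; T = min(U, V) + 4  [with U=20, V=22]  = 24.
Change = 12 − 24 = -12.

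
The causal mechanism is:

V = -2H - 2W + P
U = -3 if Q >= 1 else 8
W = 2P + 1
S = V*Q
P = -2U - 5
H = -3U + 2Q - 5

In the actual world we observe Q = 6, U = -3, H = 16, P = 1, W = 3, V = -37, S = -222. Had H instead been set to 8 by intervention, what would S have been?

The intervention breaks the incoming arrows to H: H = -3U + 2Q - 5 no longer applies, and H = 8.
U = -3 if Q >= 1 else 8  [with Q=6]  = -3
P = -2U - 5  [with U=-3]  = 1
W = 2P + 1  [with P=1]  = 3
V = -2H - 2W + P  [with H=8, W=3, P=1]  = -21
S = V*Q  [with V=-21, Q=6]  = -126

-126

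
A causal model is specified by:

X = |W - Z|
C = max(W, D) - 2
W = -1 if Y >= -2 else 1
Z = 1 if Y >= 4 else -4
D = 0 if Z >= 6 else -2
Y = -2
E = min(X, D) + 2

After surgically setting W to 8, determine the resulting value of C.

do(W=8) replaces the equation W = -1 if Y >= -2 else 1 with the constant W = 8.
Z = 1 if Y >= 4 else -4  [with Y=-2]  = -4
D = 0 if Z >= 6 else -2  [with Z=-4]  = -2
C = max(W, D) - 2  [with W=8, D=-2]  = 6

6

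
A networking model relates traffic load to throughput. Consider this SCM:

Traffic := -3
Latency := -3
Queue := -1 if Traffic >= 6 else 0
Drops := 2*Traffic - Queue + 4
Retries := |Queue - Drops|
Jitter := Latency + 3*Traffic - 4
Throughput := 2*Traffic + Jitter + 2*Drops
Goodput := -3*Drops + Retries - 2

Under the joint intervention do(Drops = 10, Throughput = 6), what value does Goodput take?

-22

Setting Drops = 10, Throughput = 6 by intervention discards those variables' equations.
Queue = -1 if Traffic >= 6 else 0  [with Traffic=-3]  = 0
Retries = |Queue - Drops|  [with Queue=0, Drops=10]  = 10
Goodput = -3*Drops + Retries - 2  [with Drops=10, Retries=10]  = -22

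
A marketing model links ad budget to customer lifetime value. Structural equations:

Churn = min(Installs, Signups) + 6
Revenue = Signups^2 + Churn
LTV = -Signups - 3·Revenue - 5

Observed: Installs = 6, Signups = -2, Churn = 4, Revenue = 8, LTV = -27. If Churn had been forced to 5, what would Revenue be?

9

The intervention breaks the incoming arrows to Churn: Churn = min(Installs, Signups) + 6 no longer applies, and Churn = 5.
Revenue = Signups^2 + Churn  [with Signups=-2, Churn=5]  = 9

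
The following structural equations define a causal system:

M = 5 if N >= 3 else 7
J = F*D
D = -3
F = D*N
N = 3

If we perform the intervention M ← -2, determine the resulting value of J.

27

Intervening sets M = -2 and removes its equation (M = 5 if N >= 3 else 7).
No directed path runs from M to J, so J keeps its natural value.
F = D*N  [with D=-3, N=3]  = -9
J = F*D  [with F=-9, D=-3]  = 27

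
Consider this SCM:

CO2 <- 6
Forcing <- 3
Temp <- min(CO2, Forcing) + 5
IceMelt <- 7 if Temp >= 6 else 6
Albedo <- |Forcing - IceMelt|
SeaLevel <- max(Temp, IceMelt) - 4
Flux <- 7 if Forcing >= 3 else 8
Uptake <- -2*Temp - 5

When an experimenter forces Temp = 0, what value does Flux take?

The intervention breaks the incoming arrows to Temp: Temp <- min(CO2, Forcing) + 5 no longer applies, and Temp = 0.
Flux is not downstream of the intervention, so its value is determined by the original equations.
Flux = 7 if Forcing >= 3 else 8  [with Forcing=3]  = 7

7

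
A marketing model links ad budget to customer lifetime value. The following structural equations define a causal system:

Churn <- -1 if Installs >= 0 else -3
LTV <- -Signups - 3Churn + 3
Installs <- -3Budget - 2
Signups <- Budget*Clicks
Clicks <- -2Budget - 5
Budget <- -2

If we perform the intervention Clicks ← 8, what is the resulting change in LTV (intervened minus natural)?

18

Under do(Clicks=8), the mechanism Clicks <- -2Budget - 5 is discarded; Clicks is fixed at 8.
Installs = -3Budget - 2  [with Budget=-2]  = 4
Signups = Budget*Clicks  [with Budget=-2, Clicks=8]  = -16
Churn = -1 if Installs >= 0 else -3  [with Installs=4]  = -1
LTV = -Signups - 3Churn + 3  [with Signups=-16, Churn=-1]  = 22
Without intervention: Clicks = -2Budget - 5  [with Budget=-2]  = -1; Installs = -3Budget - 2  [with Budget=-2]  = 4; Signups = Budget*Clicks  [with Budget=-2, Clicks=-1]  = 2; Churn = -1 if Installs >= 0 else -3  [with Installs=4]  = -1; LTV = -Signups - 3Churn + 3  [with Signups=2, Churn=-1]  = 4.
Change = 22 − 4 = 18.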